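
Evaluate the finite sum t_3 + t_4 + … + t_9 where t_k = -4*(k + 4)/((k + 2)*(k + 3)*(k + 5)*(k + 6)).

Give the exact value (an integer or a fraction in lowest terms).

Σ = -7/180

Ratio r(k) = (k + 2)*(k + 5)**2/((k + 4)**2*(k + 7)).
Gosper form: A/B · C(k+1)/C(k) with A=k + 2, B=k + 7, C=k**2 + 8*k + 16.
Set up (k + 2)·f(k+1) − (k + 6)·f(k) − (k**2 + 8*k + 16) = 0.
Degrees (1,1,2) ⇒ d ≤ 4.
A polynomial solution: f(k) = k*(k + 3)*(k + 4)*(k + 7)/20.
So s_k = (B(k−1)f/C)·t_k = (k*(k + 3)*(k + 6)*(k + 7)/(20*(k + 4)))·t_k = k*(-k - 7)/(5*(k**2 + 7*k + 10)).
s_(k+1) − s_k = 4*(-k - 4)/(k**4 + 16*k**3 + 91*k**2 + 216*k + 180) = t_k.
Evaluate s at k=10 and k=3: -17/90 and -3/20; difference -7/180.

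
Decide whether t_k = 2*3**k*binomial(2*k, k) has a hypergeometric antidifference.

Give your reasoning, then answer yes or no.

r(k) = 6*(2*k + 1)/(k + 1) after simplifying.
A = 12*k + 6, B = k + 1, C = 1.
Key eq: (12*k + 6)·f(k+1) = (k)·f(k) + (1).
d = -1 from the (1,1,0) case.
Negative degree bound (-1): no f exists, t_k not Gosper-summable.

No — key equation has no polynomial f.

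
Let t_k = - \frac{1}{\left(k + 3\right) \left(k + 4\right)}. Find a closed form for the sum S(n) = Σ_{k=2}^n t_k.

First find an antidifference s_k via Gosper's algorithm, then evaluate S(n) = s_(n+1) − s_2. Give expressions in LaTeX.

S(n) = \frac{1 - n}{5 \left(n + 4\right)}

Ratio r(k) = (k + 3)/(k + 5).
Gosper form: A/B · C(k+1)/C(k) with A=k + 3, B=k + 5, C=1.
Need (k + 3)·f(k+1) − (k + 4)·f(k) = 1.
d = 1 from the (1,1,0) case.
Solve for f: f(k) = k/3 (degree 1 ≤ 1).
So s_k = (B(k−1)f/C)·t_k = (k*(k + 4)/3)·t_k = -k/(3*k + 9).
Check: Δs_k = -1/(k**2 + 7*k + 12). ✓
Σ_(k=2)^n t_k = s_(n+1) − s_(2) = ((-n - 1)/(3*(n + 4))) − (-2/15), i.e. (1 - n)/(5*(n + 4)).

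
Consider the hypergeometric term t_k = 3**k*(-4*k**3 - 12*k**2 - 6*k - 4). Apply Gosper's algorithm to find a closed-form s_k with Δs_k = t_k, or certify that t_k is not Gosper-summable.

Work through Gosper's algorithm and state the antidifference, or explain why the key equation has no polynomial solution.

Ratio r(k) = 3*(2*k**3 + 12*k**2 + 21*k + 13)/(2*k**3 + 6*k**2 + 3*k + 2).
Normal form (A,B,C) = (3, 1, k**3 + 3*k**2 + 3*k/2 + 1).
f must satisfy (3)·f(k+1) − (1)·f(k) = k**3 + 3*k**2 + 3*k/2 + 1.
Bound: deg f ≤ 3.
A polynomial solution: f(k) = (2*k - 1)*(k**2 - k + 1)/4.
Get s_k = R·t_k = 3**k*(-2*k**3 + 3*k**2 - 3*k + 1) with R(k) = B(k−1)f(k)/C(k) = (2*k - 1)*(k**2 - k + 1)/(2*(2*k**3 + 6*k**2 + 3*k + 2)).
s_(k+1) − s_k = 3**k*(-4*k**3 - 12*k**2 - 6*k - 4) = t_k.

s_k = 3**k*(-2*k**3 + 3*k**2 - 3*k + 1)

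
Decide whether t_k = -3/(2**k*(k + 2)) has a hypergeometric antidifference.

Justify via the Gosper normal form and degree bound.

Compute t_(k+1)/t_k: get (k + 2)/(2*(k + 3)).
A = k/2 + 1, B = k + 3, C = 1.
Need (k/2 + 1)·f(k+1) − (k + 2)·f(k) = 1.
Bound: deg f ≤ -1.
Bound -1 < 0, so the key equation has no polynomial solution.

No — negative degree bound, so no certificate f.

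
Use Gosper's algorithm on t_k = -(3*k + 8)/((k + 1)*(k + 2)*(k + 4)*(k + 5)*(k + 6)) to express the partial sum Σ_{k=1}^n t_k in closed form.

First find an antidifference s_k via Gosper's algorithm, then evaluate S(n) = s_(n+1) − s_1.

Compute t_(k+1)/t_k: get (k + 1)*(k + 4)*(3*k + 11)/((k + 3)*(k + 7)*(3*k + 8)).
Gosper form: A/B · C(k+1)/C(k) with A=k + 1, B=k + 7, C=k**2 + 17*k/3 + 8.
Solve (k + 1)·f(k+1) − (k + 6)·f(k) = k**2 + 17*k/3 + 8.
d = 5 from the (1,1,2) case.
A polynomial solution: f(k) = k*(k + 2)*(k + 3)*(k**2 + 10*k + 29)/60.
Then R = B(k−1)f/C = k*(k + 2)*(k + 6)*(k**2 + 10*k + 29)/(20*(3*k + 8)), so s_k = R(k)·t_k = k*(-k**2 - 10*k - 29)/(20*(k**3 + 10*k**2 + 29*k + 20)).
Verify: (-3*k - 8)/(k**5 + 18*k**4 + 121*k**3 + 372*k**2 + 508*k + 240) matches t_k.
s_(n+1) = (-n**3 - 13*n**2 - 52*n - 40)/(20*(n**3 + 13*n**2 + 52*n + 60)) and s_(1) = -1/30, so S(n) = n*(-n**2 - 13*n - 52)/(60*(n**3 + 13*n**2 + 52*n + 60)).

S(n) = n*(-n**2 - 13*n - 52)/(60*(n**3 + 13*n**2 + 52*n + 60))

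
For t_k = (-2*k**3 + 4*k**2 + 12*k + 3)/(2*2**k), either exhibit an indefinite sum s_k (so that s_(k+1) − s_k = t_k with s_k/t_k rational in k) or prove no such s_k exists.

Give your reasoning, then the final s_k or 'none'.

s_k = (2*k**3 + 2*k**2 - 2*k - 1)/2**k

t_(k+1)/t_k = (k**3 + k**2 - 7*k - 17/2)/(2*k**3 - 4*k**2 - 12*k - 3).
A = 1/2, B = 1, C = k**3 - 2*k**2 - 6*k - 3/2.
Solve (1/2)·f(k+1) − (1)·f(k) = k**3 - 2*k**2 - 6*k - 3/2.
From deg A=0, deg B=0, deg C=3: d=3.
A polynomial solution: f(k) = -2*k**3 - 2*k**2 + 2*k + 1.
Certificate R = B(k−1)f/C = -2*(2*k**3 + 2*k**2 - 2*k - 1)/(2*k**3 - 4*k**2 - 12*k - 3) gives s_k = (2*k**3 + 2*k**2 - 2*k - 1)/2**k.
Verify: (-2*k**3 + 4*k**2 + 12*k + 3)/(2*2**k) matches t_k.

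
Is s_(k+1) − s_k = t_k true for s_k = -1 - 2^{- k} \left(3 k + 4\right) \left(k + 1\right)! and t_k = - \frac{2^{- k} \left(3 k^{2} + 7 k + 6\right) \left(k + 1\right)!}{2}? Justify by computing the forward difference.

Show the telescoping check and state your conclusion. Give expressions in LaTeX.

Valid: the claim telescopes to t_k.

s_(k+1) = -2**(-k - 1)*(3*k + 7)*factorial(k + 2) - 1
s_(k+1) − s_k = -(3*k**2 + 7*k + 6)*factorial(k + 1)/(2*2**k)
(s_(k+1) − s_k) − t_k = 0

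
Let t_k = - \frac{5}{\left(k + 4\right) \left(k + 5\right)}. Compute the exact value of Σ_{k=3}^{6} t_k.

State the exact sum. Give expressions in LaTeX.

Step 1: r(k) = (k + 4)/(k + 6).
Take A(k)=k + 4, B(k)=k + 6, C(k)=1.
Key eq: (k + 4)·f(k+1) = (k + 5)·f(k) + (1).
Degrees (1,1,0) ⇒ d ≤ 1.
Match coefficients ⇒ f(k) = k/4.
Get s_k = R·t_k = -5*k/(4*k + 16) with R(k) = B(k−1)f(k)/C(k) = k*(k + 5)/4.
Check: Δs_k = -5/(k**2 + 9*k + 20). ✓
Evaluate s at k=7 and k=3: -35/44 and -15/28; difference -20/77.

Σ = -20/77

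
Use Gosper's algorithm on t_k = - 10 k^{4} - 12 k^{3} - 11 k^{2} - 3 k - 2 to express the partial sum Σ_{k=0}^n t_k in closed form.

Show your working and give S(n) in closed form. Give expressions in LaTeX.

S(n) = - 2 n^{5} - 8 n^{4} - 13 n^{3} - 10 n^{2} - 5 n - 2

Step 1: r(k) = (10*k**4 + 52*k**3 + 107*k**2 + 101*k + 38)/(10*k**4 + 12*k**3 + 11*k**2 + 3*k + 2).
Take A(k)=1, B(k)=1, C(k)=k**4 + 6*k**3/5 + 11*k**2/10 + 3*k/10 + 1/5.
f must satisfy (1)·f(k+1) − (1)·f(k) = k**4 + 6*k**3/5 + 11*k**2/10 + 3*k/10 + 1/5.
deg f ≤ 5 (via 0,0,4).
Match coefficients ⇒ f(k) = k*(2*k**4 - 2*k**3 + k**2 - k + 2)/10.
Certificate R = B(k−1)f/C = k*(2*k**4 - 2*k**3 + k**2 - k + 2)/(10*k**4 + 12*k**3 + 11*k**2 + 3*k + 2) gives s_k = k*(-2*k**4 + 2*k**3 - k**2 + k - 2).
s_(k+1) − s_k = -10*k**4 - 12*k**3 - 11*k**2 - 3*k - 2 = t_k.
s_(n+1) = -2*n**5 - 8*n**4 - 13*n**3 - 10*n**2 - 5*n - 2 and s_(0) = 0, so S(n) = -2*n**5 - 8*n**4 - 13*n**3 - 10*n**2 - 5*n - 2.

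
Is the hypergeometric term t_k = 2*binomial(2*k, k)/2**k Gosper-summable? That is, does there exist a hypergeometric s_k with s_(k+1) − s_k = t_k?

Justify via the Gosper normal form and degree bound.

No — key equation has no polynomial f.

r(k) = (2*k + 1)/(k + 1) after simplifying.
A = 2*k + 1, B = k + 1, C = 1.
Solve (2*k + 1)·f(k+1) − (k)·f(k) = 1.
Degrees (1,1,0) ⇒ d ≤ -1.
Negative degree bound (-1): no f exists, t_k not Gosper-summable.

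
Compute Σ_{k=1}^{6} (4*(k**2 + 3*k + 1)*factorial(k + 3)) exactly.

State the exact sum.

Σ = 87091200

r(k) = (k + 4)*(3*k + (k + 1)**2 + 4)/(k**2 + 3*k + 1) after simplifying.
Gosper form: A/B · C(k+1)/C(k) with A=k + 4, B=1, C=k**2 + 3*k + 1.
f must satisfy (k + 4)·f(k+1) − (1)·f(k) = k**2 + 3*k + 1.
From deg A=1, deg B=0, deg C=2: d=1.
Solve for f: f(k) = k - 1 (degree 1 ≤ 1).
So s_k = (B(k−1)f/C)·t_k = ((k - 1)/(k**2 + 3*k + 1))·t_k = 4*(k - 1)*factorial(k + 3).
Δs = 4*(k**2 + 3*k + 1)*factorial(k + 3), as required.
Telescoping: Σ = s_(7) − s_(1) = 87091200 − (0) = 87091200.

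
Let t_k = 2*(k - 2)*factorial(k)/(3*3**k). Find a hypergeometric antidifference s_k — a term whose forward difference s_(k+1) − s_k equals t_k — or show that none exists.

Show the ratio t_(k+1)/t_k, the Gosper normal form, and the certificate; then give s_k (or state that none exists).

Compute t_(k+1)/t_k: get (k**2 - 1)/(3*(k - 2)).
Take A(k)=k/3 + 1/3, B(k)=1, C(k)=k - 2.
Key eq: (k/3 + 1/3)·f(k+1) = (1)·f(k) + (k - 2).
Bound: deg f ≤ 0.
A polynomial solution: f(k) = 3.
So s_k = (B(k−1)f/C)·t_k = (3/(k - 2))·t_k = 2*factorial(k)/3**k.
s_(k+1) − s_k = 2*(k - 2)*factorial(k)/(3*3**k) = t_k.

s_k = 2*factorial(k)/3**k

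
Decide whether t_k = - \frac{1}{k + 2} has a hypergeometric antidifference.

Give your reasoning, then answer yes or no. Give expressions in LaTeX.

No — the linear system for f has no solution.

t_(k+1)/t_k = (k + 2)/(k + 3).
Factor: A=k + 2; B=k + 3; C=1.
Need (k + 2)·f(k+1) − (k + 2)·f(k) = 1.
Bound: deg f ≤ 0.
Generic f = c0 gives residual -1; -1 = 0 cannot hold, so t_k is not Gosper-summable.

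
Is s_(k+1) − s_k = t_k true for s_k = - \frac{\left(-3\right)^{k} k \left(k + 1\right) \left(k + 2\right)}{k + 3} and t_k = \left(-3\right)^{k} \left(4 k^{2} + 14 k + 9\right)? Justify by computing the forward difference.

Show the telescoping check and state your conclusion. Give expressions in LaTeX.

s_(k+1) = 3*(-3)**k*(k + 1)*(k + 2)*(k + 3)/(k + 4)
s_(k+1) − s_k = (-3)**k*(k + 1)*(k + 2)*(k*(k + 4) + 3*(k + 3)**2)/((k + 3)*(k + 4))
(s_(k+1) − s_k) − t_k = (-3)**k*(-8*k**3 - 54*k**2 - 106*k - 54)/(k**2 + 7*k + 12)

Invalid: residual \frac{\left(-3\right)^{k} \left(- 8 k^{3} - 54 k^{2} - 106 k - 54\right)}{k^{2} + 7 k + 12} ≠ 0.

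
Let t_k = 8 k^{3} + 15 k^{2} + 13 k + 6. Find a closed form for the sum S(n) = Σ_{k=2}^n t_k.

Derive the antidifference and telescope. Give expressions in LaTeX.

S(n) = 2 n^{4} + 9 n^{3} + 16 n^{2} + 15 n - 42

r(k) = (8*k**3 + 39*k**2 + 67*k + 42)/(8*k**3 + 15*k**2 + 13*k + 6) after simplifying.
Factor: A=1; B=1; C=k**3 + 15*k**2/8 + 13*k/8 + 3/4.
Key eq: (1)·f(k+1) = (1)·f(k) + (k**3 + 15*k**2/8 + 13*k/8 + 3/4).
deg f ≤ 4 (via 0,0,3).
A polynomial solution: f(k) = k*(k + 1)*(2*k**2 - k + 2)/8.
Get s_k = R·t_k = k*(2*k**3 + k**2 + k + 2) with R(k) = B(k−1)f(k)/C(k) = k*(2*k**2 - k + 2)/(8*k**2 + 7*k + 6).
Δs = 8*k**3 + 15*k**2 + 13*k + 6, as required.
s_(n+1) = 2*n**4 + 9*n**3 + 16*n**2 + 15*n + 6 and s_(2) = 48, so S(n) = 2*n**4 + 9*n**3 + 16*n**2 + 15*n - 42.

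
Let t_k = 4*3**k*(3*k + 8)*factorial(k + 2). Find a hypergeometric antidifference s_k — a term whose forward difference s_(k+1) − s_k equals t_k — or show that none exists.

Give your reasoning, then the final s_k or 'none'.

The ratio is 3*(k + 3)*(3*k + 11)/(3*k + 8).
Gosper form: A/B · C(k+1)/C(k) with A=3*k + 9, B=1, C=k + 8/3.
Key eq: (3*k + 9)·f(k+1) = (1)·f(k) + (k + 8/3).
Degrees (1,0,1) ⇒ d ≤ 0.
Solve for f: f(k) = 1/3 (degree 0 ≤ 0).
Certificate R = B(k−1)f/C = 1/(3*k + 8) gives s_k = 4*3**k*factorial(k + 2).
Verify: 4*3**k*(3*k + 8)*factorial(k + 2) matches t_k.

s_k = 4*3**k*factorial(k + 2)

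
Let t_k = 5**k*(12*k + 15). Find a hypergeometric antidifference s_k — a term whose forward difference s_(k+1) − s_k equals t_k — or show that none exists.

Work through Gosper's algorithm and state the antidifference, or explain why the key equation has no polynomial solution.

t_(k+1)/t_k = 5*(4*k + 9)/(4*k + 5).
Normal form (A,B,C) = (5, 1, k + 5/4).
Need (5)·f(k+1) − (1)·f(k) = k + 5/4.
Bound: deg f ≤ 1.
Match coefficients ⇒ f(k) = k/4.
R(k) = B(k−1)·f(k)/C(k) = k/(4*k + 5); s_k = R·t_k = 3*5**k*k.
Verify: 5**k*(12*k + 15) matches t_k.

s_k = 3*5**k*k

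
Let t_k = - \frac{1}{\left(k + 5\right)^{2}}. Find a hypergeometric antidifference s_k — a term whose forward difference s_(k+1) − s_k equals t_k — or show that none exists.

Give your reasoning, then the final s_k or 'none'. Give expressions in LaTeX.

Compute t_(k+1)/t_k: get (k + 5)**2/(k + 6)**2.
Normal form (A,B,C) = (k**2 + 10*k + 25, k**2 + 12*k + 36, 1).
Key eq: (k**2 + 10*k + 25)·f(k+1) = (k**2 + 10*k + 25)·f(k) + (1).
From deg A=2, deg B=2, deg C=0: d=0.
Put f(k) = c0: A·f(k+1) − B(k−1)·f(k) − C = -1; need -1 = 0 — inconsistent ⇒ no f, not summable.

none — t_k is not Gosper-summable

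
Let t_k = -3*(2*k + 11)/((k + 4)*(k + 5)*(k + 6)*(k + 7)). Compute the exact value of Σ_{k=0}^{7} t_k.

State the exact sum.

Σ = -3/28

t_(k+1)/t_k = (k + 4)*(2*k + 13)/((k + 8)*(2*k + 11)).
Normal form (A,B,C) = (k + 4, k + 8, k + 11/2).
Solve (k + 4)·f(k+1) − (k + 7)·f(k) = k + 11/2.
Bound: deg f ≤ 3.
A polynomial solution: f(k) = k*(k + 5)*(k + 10)/48.
So s_k = (B(k−1)f/C)·t_k = (k*(k + 5)*(k + 7)*(k + 10)/(24*(2*k + 11)))·t_k = k*(-k - 10)/(8*(k**2 + 10*k + 24)).
Verify: 3*(-2*k - 11)/(k**4 + 22*k**3 + 179*k**2 + 638*k + 840) matches t_k.
Evaluate s at k=8 and k=0: -3/28 and 0; difference -3/28.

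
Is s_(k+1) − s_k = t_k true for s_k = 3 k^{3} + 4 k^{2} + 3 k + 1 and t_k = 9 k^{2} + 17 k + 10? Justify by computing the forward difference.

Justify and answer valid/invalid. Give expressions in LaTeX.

s_(k+1) = 3*k**3 + 13*k**2 + 20*k + 11
s_(k+1) − s_k = 9*k**2 + 17*k + 10
(s_(k+1) − s_k) − t_k = 0

Valid: the claim telescopes to t_k.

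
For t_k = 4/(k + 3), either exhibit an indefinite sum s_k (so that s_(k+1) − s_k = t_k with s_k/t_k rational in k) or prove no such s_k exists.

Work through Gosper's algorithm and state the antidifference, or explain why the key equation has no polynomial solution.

Ratio r(k) = (k + 3)/(k + 4).
So A=k + 3 and B=k + 4, with C=1.
Solve (k + 3)·f(k+1) − (k + 3)·f(k) = 1.
From deg A=1, deg B=1, deg C=0: d=0.
f = c0 ⇒ A·f(k+1) − B(k−1)·f(k) − C = -1. The system {-1 = 0} is inconsistent; no antidifference.

none (Gosper's algorithm certifies no s_k)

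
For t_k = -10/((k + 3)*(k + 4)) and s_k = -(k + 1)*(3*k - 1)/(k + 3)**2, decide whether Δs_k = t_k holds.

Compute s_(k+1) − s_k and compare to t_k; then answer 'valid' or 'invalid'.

s_(k+1) = -(k + 2)*(3*k + 2)/(k + 4)**2
s_(k+1) − s_k = 4*(-4*k**2 - 18*k - 13)/(k**4 + 14*k**3 + 73*k**2 + 168*k + 144)
(s_(k+1) − s_k) − t_k = 2*(-3*k**2 - k + 34)/(k**4 + 14*k**3 + 73*k**2 + 168*k + 144)

Invalid: residual 2*(-3*k**2 - k + 34)/(k**4 + 14*k**3 + 73*k**2 + 168*k + 144) ≠ 0.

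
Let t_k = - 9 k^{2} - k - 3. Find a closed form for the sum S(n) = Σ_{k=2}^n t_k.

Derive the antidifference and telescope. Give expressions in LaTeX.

S(n) = - 3 n^{3} - 5 n^{2} - 5 n + 13

Step 1: r(k) = (k + 9*(k + 1)**2 + 4)/(9*k**2 + k + 3).
Factor: A=1; B=1; C=k**2 + k/9 + 1/3.
Set up (1)·f(k+1) − (1)·f(k) − (k**2 + k/9 + 1/3) = 0.
Bound: deg f ≤ 3.
Solving with deg f ≤ 3: f(k) = k*(3*k**2 - 4*k + 4)/9.
Get s_k = R·t_k = k*(-3*k**2 + 4*k - 4) with R(k) = B(k−1)f(k)/C(k) = k*(3*k**2 - 4*k + 4)/(9*k**2 + k + 3).
Δs = -9*k**2 - k - 3, as required.
s_(n+1) = -3*n**3 - 5*n**2 - 5*n - 3 and s_(2) = -16, so S(n) = -3*n**3 - 5*n**2 - 5*n + 13.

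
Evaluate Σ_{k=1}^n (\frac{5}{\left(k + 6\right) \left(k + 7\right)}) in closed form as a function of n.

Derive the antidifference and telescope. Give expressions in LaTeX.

S(n) = \frac{5 n}{7 \left(n + 7\right)}

r(k) = (k + 6)/(k + 8) after simplifying.
Factor: A=k + 6; B=k + 8; C=1.
Key eq: (k + 6)·f(k+1) = (k + 7)·f(k) + (1).
From deg A=1, deg B=1, deg C=0: d=1.
Solve for f: f(k) = k/6 (degree 1 ≤ 1).
Get s_k = R·t_k = 5*k/(6*(k + 6)) with R(k) = B(k−1)f(k)/C(k) = k*(k + 7)/6.
Check: Δs_k = 5/(k**2 + 13*k + 42). ✓
s_(n+1) = 5*(n + 1)/(6*(n + 7)) and s_(1) = 5/42, so S(n) = 5*n/(7*(n + 7)).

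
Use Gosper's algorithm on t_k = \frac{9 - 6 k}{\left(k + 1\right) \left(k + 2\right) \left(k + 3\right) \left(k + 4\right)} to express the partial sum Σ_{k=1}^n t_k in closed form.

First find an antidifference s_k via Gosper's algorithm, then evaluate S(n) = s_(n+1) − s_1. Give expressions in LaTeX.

S(n) = \frac{n \left(- n^{2} - 9 n + 46\right)}{24 \left(n^{3} + 9 n^{2} + 26 n + 24\right)}

r(k) = (k + 1)*(2*k - 1)/((k + 5)*(2*k - 3)) after simplifying.
So A=k + 1 and B=k + 5, with C=k - 3/2.
f must satisfy (k + 1)·f(k+1) − (k + 4)·f(k) = k - 3/2.
d = 3 from the (1,1,1) case.
Match coefficients ⇒ f(k) = -k*(k**2 + 6*k + 20)/18.
Then R = B(k−1)f/C = -k*(k + 4)*(k**2 + 6*k + 20)/(9*(2*k - 3)), so s_k = R(k)·t_k = k*(k**2 + 6*k + 20)/(3*(k + 1)*(k + 2)*(k + 3)).
Verify: 3*(3 - 2*k)/(k**4 + 10*k**3 + 35*k**2 + 50*k + 24) matches t_k.
Telescope: S(n) = s_(n+1) − s_(1) = (n**3 + 9*n**2 + 35*n + 27)/(3*(n**3 + 9*n**2 + 26*n + 24)) − (3/8) = n*(-n**2 - 9*n + 46)/(24*(n**3 + 9*n**2 + 26*n + 24)).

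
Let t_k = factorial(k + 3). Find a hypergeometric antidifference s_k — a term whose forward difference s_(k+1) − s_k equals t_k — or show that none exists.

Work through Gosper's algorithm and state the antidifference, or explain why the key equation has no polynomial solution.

The ratio is k + 4.
A = k + 4, B = 1, C = 1.
Solve (k + 4)·f(k+1) − (1)·f(k) = 1.
d = -1 from the (1,0,0) case.
Negative degree bound (-1): no f exists, t_k not Gosper-summable.

not Gosper-summable; s_k does not exist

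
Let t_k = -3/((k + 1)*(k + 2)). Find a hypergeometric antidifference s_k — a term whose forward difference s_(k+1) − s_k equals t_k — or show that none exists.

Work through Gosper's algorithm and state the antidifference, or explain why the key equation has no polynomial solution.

Ratio r(k) = (k + 1)/(k + 3).
Normal form (A,B,C) = (k + 1, k + 3, 1).
Solve (k + 1)·f(k+1) − (k + 2)·f(k) = 1.
deg f ≤ 1 (via 1,1,0).
Solving with deg f ≤ 1: f(k) = k.
R(k) = B(k−1)·f(k)/C(k) = k*(k + 2); s_k = R·t_k = -3*k/(k + 1).
Verify: -3/(k**2 + 3*k + 2) matches t_k.

s_k = -3*k/(k + 1)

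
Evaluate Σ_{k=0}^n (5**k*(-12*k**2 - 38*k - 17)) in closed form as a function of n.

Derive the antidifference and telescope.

S(n) = -15*5**n*n**2 - 40*5**n*n - 15*5**n - 2

Step 1: r(k) = 5*(12*k**2 + 62*k + 67)/(12*k**2 + 38*k + 17).
Gosper form: A/B · C(k+1)/C(k) with A=5, B=1, C=k**2 + 19*k/6 + 17/12.
Solve (5)·f(k+1) − (1)·f(k) = k**2 + 19*k/6 + 17/12.
deg f ≤ 2 (via 0,0,2).
Solve for f: f(k) = (3*k**2 + 2*k - 2)/12 (degree 2 ≤ 2).
Get s_k = R·t_k = 5**k*(-3*k**2 - 2*k + 2) with R(k) = B(k−1)f(k)/C(k) = (3*k**2 + 2*k - 2)/(12*k**2 + 38*k + 17).
Check: Δs_k = 5**k*(-12*k**2 - 38*k - 17). ✓
Evaluate: s_(n+1) = 5**(n + 1)*(-3*n**2 - 8*n - 3); subtract s_(0) = 2 ⇒ S(n) = -15*5**n*n**2 - 40*5**n*n - 15*5**n - 2.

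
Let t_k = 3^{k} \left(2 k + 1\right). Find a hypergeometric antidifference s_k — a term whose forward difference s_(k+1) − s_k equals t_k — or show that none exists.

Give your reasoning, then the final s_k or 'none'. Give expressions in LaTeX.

Compute t_(k+1)/t_k: get 3*(2*k + 3)/(2*k + 1).
Factor: A=3; B=1; C=k + 1/2.
Solve (3)·f(k+1) − (1)·f(k) = k + 1/2.
d = 1 from the (0,0,1) case.
Match coefficients ⇒ f(k) = (k - 1)/2.
Certificate R = B(k−1)f/C = (k - 1)/(2*k + 1) gives s_k = 3**k*(k - 1).
Verify: 3**k*(2*k + 1) matches t_k.

s_k = 3^{k} \left(k - 1\right)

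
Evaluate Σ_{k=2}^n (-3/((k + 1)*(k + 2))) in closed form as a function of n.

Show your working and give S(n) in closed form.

t_(k+1)/t_k = (k + 1)/(k + 3).
Gosper form: A/B · C(k+1)/C(k) with A=k + 1, B=k + 3, C=1.
Set up (k + 1)·f(k+1) − (k + 2)·f(k) − (1) = 0.
Bound: deg f ≤ 1.
Match coefficients ⇒ f(k) = k.
So s_k = (B(k−1)f/C)·t_k = (k*(k + 2))·t_k = -3*k/(k + 1).
Δs = -3/(k**2 + 3*k + 2), as required.
s_(n+1) = 3*(-n - 1)/(n + 2) and s_(2) = -2, so S(n) = (1 - n)/(n + 2).

S(n) = (1 - n)/(n + 2)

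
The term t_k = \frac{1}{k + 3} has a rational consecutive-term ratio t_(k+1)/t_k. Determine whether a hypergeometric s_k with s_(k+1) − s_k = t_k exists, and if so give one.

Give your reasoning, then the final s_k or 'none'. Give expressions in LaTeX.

none — t_k is not Gosper-summable

r(k) = (k + 3)/(k + 4) after simplifying.
Gosper form: A/B · C(k+1)/C(k) with A=k + 3, B=k + 4, C=1.
Solve (k + 3)·f(k+1) − (k + 3)·f(k) = 1.
deg f ≤ 0 (via 1,1,0).
Put f(k) = c0: A·f(k+1) − B(k−1)·f(k) − C = -1; need -1 = 0 — inconsistent ⇒ no f, not summable.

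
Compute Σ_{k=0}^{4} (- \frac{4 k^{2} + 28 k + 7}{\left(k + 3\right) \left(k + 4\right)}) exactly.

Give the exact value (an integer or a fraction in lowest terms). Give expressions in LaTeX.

The ratio is (k + 3)*(28*k + 4*(k + 1)**2 + 35)/((k + 5)*(4*k**2 + 28*k + 7)).
Take A(k)=k + 3, B(k)=k + 5, C(k)=k**2 + 7*k + 7/4.
Solve (k + 3)·f(k+1) − (k + 4)·f(k) = k**2 + 7*k + 7/4.
deg f ≤ 2 (via 1,1,2).
Match coefficients ⇒ f(k) = k*(12*k - 5)/12.
Then R = B(k−1)f/C = k*(k + 4)*(12*k - 5)/(3*(4*k**2 + 28*k + 7)), so s_k = R(k)·t_k = k*(5 - 12*k)/(3*(k + 3)).
s_(k+1) − s_k = (-4*k**2 - 28*k - 7)/(k**2 + 7*k + 12) = t_k.
Telescoping: Σ = s_(5) − s_(0) = -275/24 − (0) = -275/24.

Σ = -275/24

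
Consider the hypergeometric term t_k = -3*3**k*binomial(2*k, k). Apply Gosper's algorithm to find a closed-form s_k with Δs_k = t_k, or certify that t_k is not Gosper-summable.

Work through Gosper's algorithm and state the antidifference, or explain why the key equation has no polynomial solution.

Step 1: r(k) = 6*(2*k + 1)/(k + 1).
Take A(k)=12*k + 6, B(k)=k + 1, C(k)=1.
Solve (12*k + 6)·f(k+1) − (k)·f(k) = 1.
From deg A=1, deg B=1, deg C=0: d=-1.
d = -1 < 0 ⇒ no nonzero polynomial f; not summable.

not Gosper-summable; s_k does not exist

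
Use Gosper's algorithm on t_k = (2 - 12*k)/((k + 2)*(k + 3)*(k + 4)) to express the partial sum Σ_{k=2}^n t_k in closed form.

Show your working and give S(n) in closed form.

r(k) = (k + 2)*(6*k + 5)/((k + 5)*(6*k - 1)) after simplifying.
Factor: A=k + 2; B=k + 5; C=k - 1/6.
f must satisfy (k + 2)·f(k+1) − (k + 4)·f(k) = k - 1/6.
From deg A=1, deg B=1, deg C=1: d=2.
A polynomial solution: f(k) = k*(11*k - 17)/72.
Then R = B(k−1)f/C = k*(k + 4)*(11*k - 17)/(12*(6*k - 1)), so s_k = R(k)·t_k = -k*(11*k - 17)/(6*(k + 2)*(k + 3)).
Check: Δs_k = 2*(1 - 6*k)/(k**3 + 9*k**2 + 26*k + 24). ✓
Telescope: S(n) = s_(n+1) − s_(2) = (-11*n**2 - 5*n + 6)/(6*(n**2 + 7*n + 12)) − (-1/12) = (-7*n**2 - n + 8)/(4*(n**2 + 7*n + 12)).

S(n) = (-7*n**2 - n + 8)/(4*(n**2 + 7*n + 12))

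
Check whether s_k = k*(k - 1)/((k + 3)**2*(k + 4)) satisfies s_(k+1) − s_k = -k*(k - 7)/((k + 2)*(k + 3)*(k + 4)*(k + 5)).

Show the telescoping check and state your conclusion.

s_(k+1) = k*(k + 1)/((k + 4)**2*(k + 5))
s_(k+1) − s_k = k*(-(k - 1)*(k + 4)*(k + 5) + (k + 1)*(k + 3)**2)/((k + 3)**2*(k + 4)**2*(k + 5))
(s_(k+1) − s_k) − t_k = 2*k*(k**2 - 13)/(k**6 + 21*k**5 + 181*k**4 + 819*k**3 + 2050*k**2 + 2688*k + 1440)

Invalid: residual 2*k*(k**2 - 13)/(k**6 + 21*k**5 + 181*k**4 + 819*k**3 + 2050*k**2 + 2688*k + 1440) ≠ 0.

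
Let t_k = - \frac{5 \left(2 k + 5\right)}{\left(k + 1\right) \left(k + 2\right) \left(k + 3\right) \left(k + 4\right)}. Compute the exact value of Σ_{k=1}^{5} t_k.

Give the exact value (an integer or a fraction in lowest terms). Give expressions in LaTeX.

Σ = -275/504

The ratio is (k + 1)*(2*k + 7)/((k + 5)*(2*k + 5)).
Normal form (A,B,C) = (k + 1, k + 5, k + 5/2).
Solve (k + 1)·f(k+1) − (k + 4)·f(k) = k + 5/2.
d = 3 from the (1,1,1) case.
Solving with deg f ≤ 3: f(k) = k*(k + 2)*(k + 4)/6.
R(k) = B(k−1)·f(k)/C(k) = k*(k + 2)*(k + 4)**2/(3*(2*k + 5)); s_k = R·t_k = 5*k*(-k - 4)/(3*(k**2 + 4*k + 3)).
Check: Δs_k = 5*(-2*k - 5)/(k**4 + 10*k**3 + 35*k**2 + 50*k + 24). ✓
Σ_(k=1)^(5) t_k = s_(6) − s_(1) = -100/63 − (-25/24) = -275/504.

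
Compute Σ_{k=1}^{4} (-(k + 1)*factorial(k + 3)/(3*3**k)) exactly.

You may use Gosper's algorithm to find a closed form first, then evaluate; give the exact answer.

Σ = -4264/27

t_(k+1)/t_k = (k + 2)*(k + 4)/(3*(k + 1)).
A = k/3 + 4/3, B = 1, C = k + 1.
Key eq: (k/3 + 4/3)·f(k+1) = (1)·f(k) + (k + 1).
deg f ≤ 0 (via 1,0,1).
Solving with deg f ≤ 0: f(k) = 3.
R(k) = B(k−1)·f(k)/C(k) = 3/(k + 1); s_k = R·t_k = -factorial(k + 3)/3**k.
Verify: -(k + 1)*factorial(k + 3)/(3*3**k) matches t_k.
Telescoping: Σ = s_(5) − s_(1) = -4480/27 − (-8) = -4264/27.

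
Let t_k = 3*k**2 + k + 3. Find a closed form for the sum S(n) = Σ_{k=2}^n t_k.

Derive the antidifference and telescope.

t_(k+1)/t_k = (k + 3*(k + 1)**2 + 4)/(3*k**2 + k + 3).
Gosper form: A/B · C(k+1)/C(k) with A=1, B=1, C=k**2 + k/3 + 1.
f must satisfy (1)·f(k+1) − (1)·f(k) = k**2 + k/3 + 1.
d = 3 from the (0,0,2) case.
A polynomial solution: f(k) = k*(k**2 - k + 3)/3.
Certificate R = B(k−1)f/C = k*(k**2 - k + 3)/(3*k**2 + k + 3) gives s_k = k*(k**2 - k + 3).
Verify: 3*k**2 + k + 3 matches t_k.
Telescope: S(n) = s_(n+1) − s_(2) = n**3 + 2*n**2 + 4*n + 3 − (10) = n**3 + 2*n**2 + 4*n - 7.

S(n) = n**3 + 2*n**2 + 4*n - 7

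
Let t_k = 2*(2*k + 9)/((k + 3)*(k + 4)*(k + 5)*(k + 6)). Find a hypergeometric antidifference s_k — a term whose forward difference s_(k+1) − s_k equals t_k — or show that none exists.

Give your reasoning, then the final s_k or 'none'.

t_(k+1)/t_k = (k + 3)*(2*k + 11)/((k + 7)*(2*k + 9)).
Gosper form: A/B · C(k+1)/C(k) with A=k + 3, B=k + 7, C=k + 9/2.
Need (k + 3)·f(k+1) − (k + 6)·f(k) = k + 9/2.
d = 3 from the (1,1,1) case.
A polynomial solution: f(k) = k*(k + 4)*(k + 8)/30.
R(k) = B(k−1)·f(k)/C(k) = k*(k + 4)*(k + 6)*(k + 8)/(15*(2*k + 9)); s_k = R·t_k = 2*k*(k + 8)/(15*(k**2 + 8*k + 15)).
Verify: 2*(2*k + 9)/(k**4 + 18*k**3 + 119*k**2 + 342*k + 360) matches t_k.

s_k = 2*k*(k + 8)/(15*(k**2 + 8*k + 15))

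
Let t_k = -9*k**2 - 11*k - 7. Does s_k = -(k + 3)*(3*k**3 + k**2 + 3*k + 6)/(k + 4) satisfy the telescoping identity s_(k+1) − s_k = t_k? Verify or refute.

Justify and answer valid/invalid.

s_(k+1) = -(k + 4)*(3*k + 3*(k + 1)**3 + (k + 1)**2 + 9)/(k + 5)
s_(k+1) − s_k = (-9*k**4 - 86*k**3 - 240*k**2 - 235*k - 118)/(k**2 + 9*k + 20)
(s_(k+1) − s_k) − t_k = 2*(3*k**3 + 23*k**2 + 24*k + 11)/(k**2 + 9*k + 20)

Invalid: residual 2*(3*k**3 + 23*k**2 + 24*k + 11)/(k**2 + 9*k + 20) ≠ 0.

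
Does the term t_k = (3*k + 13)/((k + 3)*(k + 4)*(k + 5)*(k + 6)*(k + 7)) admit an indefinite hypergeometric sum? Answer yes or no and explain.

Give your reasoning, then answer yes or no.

r(k) = (k + 3)*(3*k + 16)/((k + 8)*(3*k + 13)) after simplifying.
Factor: A=k + 3; B=k + 8; C=k + 13/3.
Solve (k + 3)·f(k+1) − (k + 7)·f(k) = k + 13/3.
Bound: deg f ≤ 4.
Solving with deg f ≤ 4: f(k) = k*(k + 4)*(k**2 + 14*k + 63)/270.
Get s_k = R·t_k = k*(k**2 + 14*k + 63)/(90*(k**3 + 14*k**2 + 63*k + 90)) with R(k) = B(k−1)f(k)/C(k) = k*(k + 4)*(k + 7)*(k**2 + 14*k + 63)/(90*(3*k + 13)).
s_(k+1) − s_k = (3*k + 13)/(k**5 + 25*k**4 + 245*k**3 + 1175*k**2 + 2754*k + 2520) = t_k.

Yes. s_k = k*(k**2 + 14*k + 63)/(90*(k**3 + 14*k**2 + 63*k + 90)).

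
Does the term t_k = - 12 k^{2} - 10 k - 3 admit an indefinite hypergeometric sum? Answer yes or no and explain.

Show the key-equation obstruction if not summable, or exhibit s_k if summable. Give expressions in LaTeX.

Compute t_(k+1)/t_k: get (12*k**2 + 34*k + 25)/(12*k**2 + 10*k + 3).
Take A(k)=1, B(k)=1, C(k)=k**2 + 5*k/6 + 1/4.
Solve (1)·f(k+1) − (1)·f(k) = k**2 + 5*k/6 + 1/4.
Bound: deg f ≤ 3.
A polynomial solution: f(k) = k**2*(4*k - 1)/12.
Then R = B(k−1)f/C = k**2*(4*k - 1)/(12*k**2 + 10*k + 3), so s_k = R(k)·t_k = k**2*(1 - 4*k).
s_(k+1) − s_k = -12*k**2 - 10*k - 3 = t_k.

Yes. s_k = k^{2} \left(1 - 4 k\right).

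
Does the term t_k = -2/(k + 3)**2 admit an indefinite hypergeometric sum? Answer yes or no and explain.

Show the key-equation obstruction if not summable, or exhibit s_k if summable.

Compute t_(k+1)/t_k: get (k + 3)**2/(k + 4)**2.
Take A(k)=k**2 + 6*k + 9, B(k)=k**2 + 8*k + 16, C(k)=1.
Need (k**2 + 6*k + 9)·f(k+1) − (k**2 + 6*k + 9)·f(k) = 1.
From deg A=2, deg B=2, deg C=0: d=0.
Write f(k) = c0. Then LHS − RHS = -1, requiring -1 = 0: contradictory. No certificate.

No — t_k has no hypergeometric antidifference.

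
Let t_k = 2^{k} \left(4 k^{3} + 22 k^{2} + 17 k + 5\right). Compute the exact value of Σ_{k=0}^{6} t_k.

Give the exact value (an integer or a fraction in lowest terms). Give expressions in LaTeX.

Σ = 163841

t_(k+1)/t_k = 2*(4*k**3 + 34*k**2 + 73*k + 48)/(4*k**3 + 22*k**2 + 17*k + 5).
Normal form (A,B,C) = (2, 1, k**3 + 11*k**2/2 + 17*k/4 + 5/4).
Set up (2)·f(k+1) − (1)·f(k) − (k**3 + 11*k**2/2 + 17*k/4 + 5/4) = 0.
From deg A=0, deg B=0, deg C=3: d=3.
Coefficient equations give f(k) = (4*k**3 - 2*k**2 + k - 1)/4.
Certificate R = B(k−1)f/C = (4*k**3 - 2*k**2 + k - 1)/(4*k**3 + 22*k**2 + 17*k + 5) gives s_k = 2**k*(4*k**3 - 2*k**2 + k - 1).
Verify: 2**k*(4*k**3 + 22*k**2 + 17*k + 5) matches t_k.
Telescoping: Σ = s_(7) − s_(0) = 163840 − (-1) = 163841.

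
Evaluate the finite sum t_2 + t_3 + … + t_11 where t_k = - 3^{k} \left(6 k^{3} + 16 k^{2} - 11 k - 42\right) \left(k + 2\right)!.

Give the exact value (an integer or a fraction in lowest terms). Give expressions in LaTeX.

Compute t_(k+1)/t_k: get 3*(6*k**4 + 52*k**3 + 141*k**2 + 86*k - 93)/(6*k**3 + 16*k**2 - 11*k - 42).
Normal form (A,B,C) = (3*k + 9, 1, k**3 + 8*k**2/3 - 11*k/6 - 7).
Key eq: (3*k + 9)·f(k+1) = (1)·f(k) + (k**3 + 8*k**2/3 - 11*k/6 - 7).
d = 2 from the (1,0,3) case.
Solve for f: f(k) = (2*k**2 - 4*k - 3)/6 (degree 2 ≤ 2).
Then R = B(k−1)f/C = (2*k**2 - 4*k - 3)/(6*k**3 + 16*k**2 - 11*k - 42), so s_k = R(k)·t_k = 3**k*(-2*k**2 + 4*k + 3)*factorial(k + 2).
Verify: -3**k*(6*k**3 + 16*k**2 - 11*k - 42)*factorial(k + 2) matches t_k.
Σ_(k=2)^(11) t_k = s_(12) − s_(2) = -10980238026107750400 − (648) = -10980238026107751048.

Σ = -10980238026107751048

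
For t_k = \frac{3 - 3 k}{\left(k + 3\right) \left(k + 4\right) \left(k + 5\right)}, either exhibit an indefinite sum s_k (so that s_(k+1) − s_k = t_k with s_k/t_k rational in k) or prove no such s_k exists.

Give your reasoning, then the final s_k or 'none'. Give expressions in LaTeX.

s_k = - \frac{k \left(k - 5\right)}{4 \left(k + 3\right) \left(k + 4\right)}

r(k) = k*(k + 3)/((k - 1)*(k + 6)) after simplifying.
Normal form (A,B,C) = (k + 3, k + 6, k - 1).
f must satisfy (k + 3)·f(k+1) − (k + 5)·f(k) = k - 1.
Bound: deg f ≤ 2.
Solving with deg f ≤ 2: f(k) = k*(k - 5)/12.
Then R = B(k−1)f/C = k*(k - 5)*(k + 5)/(12*(k - 1)), so s_k = R(k)·t_k = -k*(k - 5)/(4*(k + 3)*(k + 4)).
Δs = 3*(1 - k)/(k**3 + 12*k**2 + 47*k + 60), as required.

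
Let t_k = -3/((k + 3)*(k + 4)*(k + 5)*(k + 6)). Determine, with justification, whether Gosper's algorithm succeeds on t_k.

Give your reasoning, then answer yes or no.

Compute t_(k+1)/t_k: get (k + 3)/(k + 7).
Take A(k)=k + 3, B(k)=k + 7, C(k)=1.
f must satisfy (k + 3)·f(k+1) − (k + 6)·f(k) = 1.
Bound: deg f ≤ 3.
Coefficient equations give f(k) = k*(k**2 + 12*k + 47)/180.
Get s_k = R·t_k = k*(-k**2 - 12*k - 47)/(60*(k + 3)*(k + 4)*(k + 5)) with R(k) = B(k−1)f(k)/C(k) = k*(k + 6)*(k**2 + 12*k + 47)/180.
s_(k+1) − s_k = -3/(k**4 + 18*k**3 + 119*k**2 + 342*k + 360) = t_k.

Yes. s_k = k*(-k**2 - 12*k - 47)/(60*(k + 3)*(k + 4)*(k + 5)).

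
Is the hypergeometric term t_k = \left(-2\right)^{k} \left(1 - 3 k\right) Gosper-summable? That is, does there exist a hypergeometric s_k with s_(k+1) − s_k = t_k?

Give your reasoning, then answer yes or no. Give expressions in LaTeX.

Step 1: r(k) = 2*(-3*k - 2)/(3*k - 1).
Normal form (A,B,C) = (-2, 1, k - 1/3).
Solve (-2)·f(k+1) − (1)·f(k) = k - 1/3.
d = 1 from the (0,0,1) case.
Coefficient equations give f(k) = -(k - 1)/3.
R(k) = B(k−1)·f(k)/C(k) = -(k - 1)/(3*k - 1); s_k = R·t_k = (-2)**k*(k - 1).
s_(k+1) − s_k = (-2)**k*(1 - 3*k) = t_k.

Yes. s_k = \left(-2\right)^{k} \left(k - 1\right).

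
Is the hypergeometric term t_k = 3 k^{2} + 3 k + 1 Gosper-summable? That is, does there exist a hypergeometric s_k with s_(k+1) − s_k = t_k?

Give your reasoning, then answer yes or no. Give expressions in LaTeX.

Yes. s_k = k^{3}.

Ratio r(k) = (3*k**2 + 9*k + 7)/(3*k**2 + 3*k + 1).
Factor: A=1; B=1; C=k**2 + k + 1/3.
Solve (1)·f(k+1) − (1)·f(k) = k**2 + k + 1/3.
d = 3 from the (0,0,2) case.
Match coefficients ⇒ f(k) = k**3/3.
R(k) = B(k−1)·f(k)/C(k) = k**3/(3*k**2 + 3*k + 1); s_k = R·t_k = k**3.
Verify: -k**3 + (k + 1)**3 matches t_k.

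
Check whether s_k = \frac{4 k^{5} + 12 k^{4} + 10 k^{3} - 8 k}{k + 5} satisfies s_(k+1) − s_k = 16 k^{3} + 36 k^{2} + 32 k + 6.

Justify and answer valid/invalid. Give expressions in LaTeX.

Invalid: residual \frac{6 \left(- 6 k^{4} - 56 k^{3} - 105 k^{2} - 85 k - 15\right)}{k^{2} + 11 k + 30} ≠ 0.

s_(k+1) = 2*(-4*k + 2*(k + 1)**5 + 6*(k + 1)**4 + 5*(k + 1)**3 - 4)/(k + 6)
s_(k+1) − s_k = 2*(8*k**5 + 88*k**4 + 286*k**3 + 404*k**2 + 258*k + 45)/(k**2 + 11*k + 30)
(s_(k+1) − s_k) − t_k = 6*(-6*k**4 - 56*k**3 - 105*k**2 - 85*k - 15)/(k**2 + 11*k + 30)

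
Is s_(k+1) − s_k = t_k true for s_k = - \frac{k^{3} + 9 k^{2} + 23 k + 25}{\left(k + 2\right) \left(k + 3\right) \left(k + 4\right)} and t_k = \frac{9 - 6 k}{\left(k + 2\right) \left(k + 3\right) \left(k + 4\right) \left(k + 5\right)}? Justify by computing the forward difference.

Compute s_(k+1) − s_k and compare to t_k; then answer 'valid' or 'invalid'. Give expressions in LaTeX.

Valid — Δs_k = t_k.

s_(k+1) = (-23*k - (k + 1)**3 - 9*(k + 1)**2 - 48)/((k + 3)*(k + 4)*(k + 5))
s_(k+1) − s_k = 3*(3 - 2*k)/(k**4 + 14*k**3 + 71*k**2 + 154*k + 120)
(s_(k+1) − s_k) − t_k = 0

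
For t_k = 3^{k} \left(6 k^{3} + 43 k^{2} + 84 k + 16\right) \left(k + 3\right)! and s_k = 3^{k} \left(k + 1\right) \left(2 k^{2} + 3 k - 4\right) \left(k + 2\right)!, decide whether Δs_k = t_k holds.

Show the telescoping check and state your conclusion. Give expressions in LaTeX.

s_(k+1) = 3**(k + 1)*(k + 2)*(2*k**2 + 7*k + 1)*factorial(k + 3)
s_(k+1) − s_k = 3**k*(6*k**4 + 49*k**3 + 139*k**2 + 142*k + 22)*factorial(k + 2)
(s_(k+1) − s_k) − t_k = -2*3**k*(6*k**3 + 37*k**2 + 63*k + 13)*factorial(k + 2)

Invalid: residual - 2 \cdot 3^{k} \left(6 k^{3} + 37 k^{2} + 63 k + 13\right) \left(k + 2\right)! ≠ 0.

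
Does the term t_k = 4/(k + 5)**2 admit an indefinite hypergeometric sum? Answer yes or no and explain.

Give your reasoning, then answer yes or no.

t_(k+1)/t_k = (k + 5)**2/(k + 6)**2.
So A=k**2 + 10*k + 25 and B=k**2 + 12*k + 36, with C=1.
Need (k**2 + 10*k + 25)·f(k+1) − (k**2 + 10*k + 25)·f(k) = 1.
Bound: deg f ≤ 0.
Put f(k) = c0: A·f(k+1) − B(k−1)·f(k) − C = -1; need -1 = 0 — inconsistent ⇒ no f, not summable.

No — t_k has no hypergeometric antidifference.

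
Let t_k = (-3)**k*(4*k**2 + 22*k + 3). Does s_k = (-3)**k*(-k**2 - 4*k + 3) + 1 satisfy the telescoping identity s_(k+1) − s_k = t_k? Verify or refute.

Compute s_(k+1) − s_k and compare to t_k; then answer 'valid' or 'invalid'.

valid; difference matches t_k

s_(k+1) = 3*(-3)**k*(4*k + (k + 1)**2 + 1) + 1
s_(k+1) − s_k = (-3)**k*(4*k**2 + 22*k + 3)
(s_(k+1) − s_k) − t_k = 0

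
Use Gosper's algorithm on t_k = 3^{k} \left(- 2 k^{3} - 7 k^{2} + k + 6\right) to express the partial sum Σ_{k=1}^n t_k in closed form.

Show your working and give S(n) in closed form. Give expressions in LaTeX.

S(n) = - 3 \cdot 3^{n} n^{3} - 6 \cdot 3^{n} n^{2} + 3 \cdot 3^{n} n + 6 \cdot 3^{n} - 6

r(k) = 3*(2*k**3 + 13*k**2 + 19*k + 2)/(2*k**3 + 7*k**2 - k - 6) after simplifying.
Normal form (A,B,C) = (3, 1, k**3 + 7*k**2/2 - k/2 - 3).
Need (3)·f(k+1) − (1)·f(k) = k**3 + 7*k**2/2 - k/2 - 3.
Bound: deg f ≤ 3.
Solve for f: f(k) = k*(k - 2)*(k + 1)/2 (degree 3 ≤ 3).
Certificate R = B(k−1)f/C = k*(k - 2)/(2*k**2 + 5*k - 6) gives s_k = 3**k*k*(-k**2 + k + 2).
s_(k+1) − s_k = 3**k*(-2*k**3 - 7*k**2 + k + 6) = t_k.
Evaluate: s_(n+1) = 3**(n + 1)*(-n**3 - 2*n**2 + n + 2); subtract s_(1) = 6 ⇒ S(n) = -3*3**n*n**3 - 6*3**n*n**2 + 3*3**n*n + 6*3**n - 6.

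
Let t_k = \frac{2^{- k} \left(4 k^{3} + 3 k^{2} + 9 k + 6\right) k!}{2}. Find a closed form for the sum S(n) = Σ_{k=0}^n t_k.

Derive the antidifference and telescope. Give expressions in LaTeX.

S(n) = \frac{2^{- n} \left(6 \cdot 2^{n} + 4 n^{3} n! + 11 n^{2} n! + 7 n n!\right)}{2}

Step 1: r(k) = (4*k**4 + 19*k**3 + 42*k**2 + 49*k + 22)/(2*(4*k**3 + 3*k**2 + 9*k + 6)).
Take A(k)=k/2 + 1/2, B(k)=1, C(k)=k**3 + 3*k**2/4 + 9*k/4 + 3/2.
Set up (k/2 + 1/2)·f(k+1) − (1)·f(k) − (k**3 + 3*k**2/4 + 9*k/4 + 3/2) = 0.
deg f ≤ 2 (via 1,0,3).
Coefficient equations give f(k) = (k - 1)*(4*k + 3)/2.
Get s_k = R·t_k = (k - 1)*(4*k + 3)*factorial(k)/2**k with R(k) = B(k−1)f(k)/C(k) = 2*(k - 1)*(4*k + 3)/(4*k**3 + 3*k**2 + 9*k + 6).
Check: Δs_k = (4*k**3 + 3*k**2 + 9*k + 6)*factorial(k)/(2*2**k). ✓
Σ_(k=0)^n t_k = s_(n+1) − s_(0) = (2**(-n - 1)*n*(4*n + 7)*factorial(n + 1)) − (-3), i.e. (6*2**n + 4*n**3*factorial(n) + 11*n**2*factorial(n) + 7*n*factorial(n))/(2*2**n).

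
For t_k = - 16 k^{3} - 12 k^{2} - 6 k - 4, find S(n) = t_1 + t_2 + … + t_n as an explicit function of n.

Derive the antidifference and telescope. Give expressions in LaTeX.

The ratio is (8*k**3 + 30*k**2 + 39*k + 19)/(8*k**3 + 6*k**2 + 3*k + 2).
Gosper form: A/B · C(k+1)/C(k) with A=1, B=1, C=k**3 + 3*k**2/4 + 3*k/8 + 1/4.
Need (1)·f(k+1) − (1)·f(k) = k**3 + 3*k**2/4 + 3*k/8 + 1/4.
From deg A=0, deg B=0, deg C=3: d=4.
Coefficient equations give f(k) = k*(4*k**3 - 4*k**2 + k + 3)/16.
R(k) = B(k−1)·f(k)/C(k) = k*(4*k**3 - 4*k**2 + k + 3)/(2*(8*k**3 + 6*k**2 + 3*k + 2)); s_k = R·t_k = k*(-4*k**3 + 4*k**2 - k - 3).
Verify: -16*k**3 - 12*k**2 - 6*k - 4 matches t_k.
s_(n+1) = -4*n**4 - 12*n**3 - 13*n**2 - 9*n - 4 and s_(1) = -4, so S(n) = n*(-4*n**3 - 12*n**2 - 13*n - 9).

S(n) = n \left(- 4 n^{3} - 12 n^{2} - 13 n - 9\right)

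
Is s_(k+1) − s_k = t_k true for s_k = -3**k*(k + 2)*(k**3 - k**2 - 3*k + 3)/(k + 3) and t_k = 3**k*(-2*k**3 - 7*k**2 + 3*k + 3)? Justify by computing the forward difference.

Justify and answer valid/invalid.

Invalid: residual 3**k*(2*k**4 + 12*k**3 + 19*k**2 - 9*k - 12)/(k**2 + 7*k + 12) ≠ 0.

s_(k+1) = 3**(k + 1)*k*(-k**3 - 5*k**2 - 4*k + 6)/(k + 4)
s_(k+1) − s_k = 3**k*(-2*k**5 - 19*k**4 - 58*k**3 - 41*k**2 + 48*k + 24)/(k**2 + 7*k + 12)
(s_(k+1) − s_k) − t_k = 3**k*(2*k**4 + 12*k**3 + 19*k**2 - 9*k - 12)/(k**2 + 7*k + 12)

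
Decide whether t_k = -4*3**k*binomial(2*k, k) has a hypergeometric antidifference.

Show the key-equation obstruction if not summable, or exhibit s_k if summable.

No; the degree bound rules out any f.

t_(k+1)/t_k = 6*(2*k + 1)/(k + 1).
Take A(k)=12*k + 6, B(k)=k + 1, C(k)=1.
Key eq: (12*k + 6)·f(k+1) = (k)·f(k) + (1).
d = -1 from the (1,1,0) case.
deg f ≤ -1 is impossible — no certificate.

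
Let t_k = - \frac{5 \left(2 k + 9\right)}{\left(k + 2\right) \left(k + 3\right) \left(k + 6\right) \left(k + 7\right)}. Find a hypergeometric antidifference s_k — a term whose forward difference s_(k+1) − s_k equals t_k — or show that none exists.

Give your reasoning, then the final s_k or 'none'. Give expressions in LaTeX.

s_k = \frac{5 k \left(- k - 8\right)}{12 \left(k^{2} + 8 k + 12\right)}

Compute t_(k+1)/t_k: get (k + 2)*(k + 6)*(2*k + 11)/((k + 4)*(k + 8)*(2*k + 9)).
Normal form (A,B,C) = (k + 2, k + 8, k**3 + 27*k**2/2 + 121*k/2 + 90).
Need (k + 2)·f(k+1) − (k + 7)·f(k) = k**3 + 27*k**2/2 + 121*k/2 + 90.
deg f ≤ 5 (via 1,1,3).
Coefficient equations give f(k) = k*(k + 3)*(k + 4)*(k + 5)*(k + 8)/24.
Then R = B(k−1)f/C = k*(k + 3)*(k + 7)*(k + 8)/(12*(2*k + 9)), so s_k = R(k)·t_k = 5*k*(-k - 8)/(12*(k**2 + 8*k + 12)).
Check: Δs_k = 5*(-2*k - 9)/(k**4 + 18*k**3 + 113*k**2 + 288*k + 252). ✓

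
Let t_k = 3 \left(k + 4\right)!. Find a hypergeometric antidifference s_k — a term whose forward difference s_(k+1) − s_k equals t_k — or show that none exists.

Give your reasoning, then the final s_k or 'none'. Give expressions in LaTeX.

none — t_k is not Gosper-summable

t_(k+1)/t_k = k + 5.
So A=k + 5 and B=1, with C=1.
Set up (k + 5)·f(k+1) − (1)·f(k) − (1) = 0.
Degrees (1,0,0) ⇒ d ≤ -1.
d = -1 < 0 ⇒ no nonzero polynomial f; not summable.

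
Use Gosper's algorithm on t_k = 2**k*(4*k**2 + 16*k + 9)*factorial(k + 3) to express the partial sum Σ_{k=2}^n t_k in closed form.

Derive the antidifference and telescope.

S(n) = 4*2**n*n*factorial(n + 4) + 2*2**n*factorial(n + 4) - 1440

Ratio r(k) = 2*(4*k**3 + 40*k**2 + 125*k + 116)/(4*k**2 + 16*k + 9).
A = 2*k + 8, B = 1, C = k**2 + 4*k + 9/4.
Key eq: (2*k + 8)·f(k+1) = (1)·f(k) + (k**2 + 4*k + 9/4).
Bound: deg f ≤ 1.
Match coefficients ⇒ f(k) = (2*k - 1)/4.
Then R = B(k−1)f/C = (2*k - 1)/(4*k**2 + 16*k + 9), so s_k = R(k)·t_k = 2**k*(2*k - 1)*factorial(k + 3).
s_(k+1) − s_k = 2**k*(4*k**2 + 16*k + 9)*factorial(k + 3) = t_k.
s_(n+1) = 2**(n + 1)*(2*n + 1)*factorial(n + 4) and s_(2) = 1440, so S(n) = 4*2**n*n*factorial(n + 4) + 2*2**n*factorial(n + 4) - 1440.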